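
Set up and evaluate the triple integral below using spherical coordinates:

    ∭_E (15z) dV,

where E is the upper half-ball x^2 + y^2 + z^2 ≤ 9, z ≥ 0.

In spherical coordinates, x = ρ sin(φ) cos(θ), y = ρ sin(φ) sin(θ), z = ρ cos(φ), and dV = ρ^2 sin(φ) dρ dφ dθ.

The integrand becomes 15ρ cos(φ), so

    ∭_E (15z) dV = ∫_{0}^{2π} ∫_{0}^{π/2} ∫_{0}^{3} (15ρ cos(φ)) · ρ^2 sin(φ) dρ dφ dθ.

Inner (ρ): 1215sin(2φ)/8.
Middle (φ): 1215/8.
Outer (θ): 1215π/4.

Therefore the triple integral equals 1215π/4.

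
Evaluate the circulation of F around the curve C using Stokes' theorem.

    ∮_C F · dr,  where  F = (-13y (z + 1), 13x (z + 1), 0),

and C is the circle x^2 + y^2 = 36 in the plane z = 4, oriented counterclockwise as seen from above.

Let S be the flat disk x^2 + y^2 ≤ 36 in the plane z = 4, with upward unit normal n̂ = ẑ. By Stokes' theorem,

    ∮_C F · dr = ∬_S (∇ × F) · n̂ dS = ∬_D (curl F)_z dA,

where D is the disk x^2 + y^2 ≤ 36.

Compute the curl of F = (-13y (z + 1), 13x (z + 1), 0):
    (∇ × F)_x = ∂F_z/∂y - ∂F_y/∂z = -13x,
    (∇ × F)_y = ∂F_x/∂z - ∂F_z/∂x = -13y,
    (∇ × F)_z = ∂F_y/∂x - ∂F_x/∂y = 26z + 26.

On z = 4, (curl F)_z = 130.

Convert to polar (x = r cos θ, y = r sin θ, dA = r dr dθ); the integrand becomes 130, so

    ∬_D (curl F)_z dA = ∫_0^{2π} ∫_0^{6} (130) · r dr dθ.

Inner (r from 0 to 6): 2340.
Outer (θ from 0 to 2π): 4680π.

Therefore ∮_C F · dr = 4680π.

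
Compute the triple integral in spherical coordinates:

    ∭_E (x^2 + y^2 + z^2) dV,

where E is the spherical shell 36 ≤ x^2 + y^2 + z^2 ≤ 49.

In spherical coordinates, x = ρ sin(φ) cos(θ), y = ρ sin(φ) sin(θ), z = ρ cos(φ), and dV = ρ^2 sin(φ) dρ dφ dθ.

The integrand becomes ρ^2, so

    ∭_E (x^2 + y^2 + z^2) dV = ∫_{0}^{2π} ∫_{0}^{π} ∫_{6}^{7} (ρ^2) · ρ^2 sin(φ) dρ dφ dθ.

Inner (ρ): 9031sin(φ)/5.
Middle (φ): 18062/5.
Outer (θ): 36124π/5.

Therefore the triple integral equals 36124π/5.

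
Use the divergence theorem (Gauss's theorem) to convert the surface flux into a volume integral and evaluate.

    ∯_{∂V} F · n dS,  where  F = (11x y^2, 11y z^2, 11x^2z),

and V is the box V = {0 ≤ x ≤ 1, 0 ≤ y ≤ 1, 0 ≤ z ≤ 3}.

By the divergence theorem,

    ∯_{∂V} F · n dS = ∭_V (∇ · F) dV.

Compute the divergence:
    ∇ · F = ∂F_x/∂x + ∂F_y/∂y + ∂F_z/∂z = 11y^2 + 11z^2 + 11x^2 = 11x^2 + 11y^2 + 11z^2.

V is a rectangular box, so dV = dx dy dz with 0 ≤ x ≤ 1, 0 ≤ y ≤ 1, 0 ≤ z ≤ 3.

Integrate (11x^2 + 11y^2 + 11z^2) over V as an iterated integral:

    ∭_V (∇·F) dV = ∫_0^{1} ∫_0^{1} ∫_0^{3} (11x^2 + 11y^2 + 11z^2) dz dy dx.

Inner (z from 0 to 3): 33x^2 + 33y^2 + 99.
Middle (y from 0 to 1): 33x^2 + 110.
Outer (x from 0 to 1): 121.

Therefore ∯_{∂V} F · n dS = 121.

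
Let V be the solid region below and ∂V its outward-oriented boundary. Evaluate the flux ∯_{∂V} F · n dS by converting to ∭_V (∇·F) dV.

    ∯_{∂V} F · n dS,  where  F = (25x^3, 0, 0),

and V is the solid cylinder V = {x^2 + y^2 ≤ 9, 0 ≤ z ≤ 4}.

By the divergence theorem,

    ∯_{∂V} F · n dS = ∭_V (∇ · F) dV.

Compute the divergence:
    ∇ · F = ∂F_x/∂x + ∂F_y/∂y + ∂F_z/∂z = 75x^2 + 0 + 0 = 75x^2.

In cylindrical coordinates, x = r cos(θ), y = r sin(θ), z = z, dV = r dr dθ dz, with 0 ≤ r ≤ 3, 0 ≤ θ ≤ 2π, 0 ≤ z ≤ 4.

The integrand, after substitution and multiplying by the volume element, becomes (75r^2cos(θ)^2) · r, so

    ∭_V (∇·F) dV = ∫_0^{2π} ∫_0^{3} ∫_0^{4} (75r^2cos(θ)^2) · r dz dr dθ.

Inner (z from 0 to 4): 300r^3cos(θ)^2.
Middle (r from 0 to 3): 6075cos(θ)^2.
Outer (θ from 0 to 2π): 6075π.

Therefore ∯_{∂V} F · n dS = 6075π.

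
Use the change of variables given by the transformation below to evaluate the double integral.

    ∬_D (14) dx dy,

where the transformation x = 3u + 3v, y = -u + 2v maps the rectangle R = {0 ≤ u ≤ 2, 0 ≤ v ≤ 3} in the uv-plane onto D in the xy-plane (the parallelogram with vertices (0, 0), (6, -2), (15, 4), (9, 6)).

Compute the Jacobian determinant of (x, y) with respect to (u, v):

    ∂(x,y)/∂(u,v) = | 3  3 | = (3)(2) - (3)(-1) = 9.
                   | -1  2 |

Its absolute value is |J| = 9 (the area scaling factor).

Substituting x = 3u + 3v, y = -u + 2v into the integrand,

    14 → 14,

so the integral becomes

    ∬_R (14) · |J| du dv = ∫_0^2 ∫_0^3 (126) dv du.

Inner (v): 378.
Outer (u): 756.

Therefore ∬_D (14) dx dy = 756.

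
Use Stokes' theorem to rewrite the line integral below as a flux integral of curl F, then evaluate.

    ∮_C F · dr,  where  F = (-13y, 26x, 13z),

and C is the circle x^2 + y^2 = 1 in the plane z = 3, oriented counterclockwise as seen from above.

Let S be the flat disk x^2 + y^2 ≤ 1 in the plane z = 3, with upward unit normal n̂ = ẑ. By Stokes' theorem,

    ∮_C F · dr = ∬_S (∇ × F) · n̂ dS = ∬_D (curl F)_z dA,

where D is the disk x^2 + y^2 ≤ 1.

Compute the curl of F = (-13y, 26x, 13z):
    (∇ × F)_x = ∂F_z/∂y - ∂F_y/∂z = 0,
    (∇ × F)_y = ∂F_x/∂z - ∂F_z/∂x = 0,
    (∇ × F)_z = ∂F_y/∂x - ∂F_x/∂y = 39.

On z = 3, (curl F)_z = 39.

Convert to polar (x = r cos θ, y = r sin θ, dA = r dr dθ); the integrand becomes 39, so

    ∬_D (curl F)_z dA = ∫_0^{2π} ∫_0^{1} (39) · r dr dθ.

Inner (r from 0 to 1): 39/2.
Outer (θ from 0 to 2π): 39π.

Therefore ∮_C F · dr = 39π.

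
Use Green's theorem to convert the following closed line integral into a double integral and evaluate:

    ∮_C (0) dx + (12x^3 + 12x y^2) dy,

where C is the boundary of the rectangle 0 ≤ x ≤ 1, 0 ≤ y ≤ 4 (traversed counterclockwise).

Green's theorem converts the closed line integral into a double integral over the enclosed region D:

    ∮_C P dx + Q dy = ∬_D (∂Q/∂x - ∂P/∂y) dA.

Here P = 0, Q = 12x^3 + 12x y^2, so

    ∂Q/∂x = 36x^2 + 12y^2,    ∂P/∂y = 0,
    ∂Q/∂x - ∂P/∂y = 36x^2 + 12y^2.

D is the region 0 ≤ x ≤ 1, 0 ≤ y ≤ 4. Evaluating the double integral:

    ∬_D (36x^2 + 12y^2) dA = ∫_0^{1} ∫_0^{4} (36x^2 + 12y^2) dy dx.

Inner (y from 0 to 4): 144x^2 + 256.
Outer (x from 0 to 1): 304.

Therefore ∮_C P dx + Q dy = 304.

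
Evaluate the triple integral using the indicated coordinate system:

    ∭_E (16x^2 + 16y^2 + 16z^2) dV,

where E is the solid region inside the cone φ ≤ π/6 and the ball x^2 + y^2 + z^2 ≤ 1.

In spherical coordinates, x = ρ sin(φ) cos(θ), y = ρ sin(φ) sin(θ), z = ρ cos(φ), and dV = ρ^2 sin(φ) dρ dφ dθ.

The integrand becomes 16ρ^2, so

    ∭_E (16x^2 + 16y^2 + 16z^2) dV = ∫_{0}^{2π} ∫_{0}^{π/6} ∫_{0}^{1} (16ρ^2) · ρ^2 sin(φ) dρ dφ dθ.

Inner (ρ): 16sin(φ)/5.
Middle (φ): 16/5 - 8sqrt(3)/5.
Outer (θ): 16π (2 - sqrt(3))/5.

Therefore the triple integral equals 16π (2 - sqrt(3))/5.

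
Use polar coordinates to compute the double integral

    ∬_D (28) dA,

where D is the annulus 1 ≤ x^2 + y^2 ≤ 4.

The region D is 1 ≤ r ≤ 2, 0 ≤ θ ≤ 2π in polar coordinates, where x = r cos(θ), y = r sin(θ), and dA = r dr dθ.

Under the substitution, the integrand becomes 28, so

    ∬_D (28) dA = ∫_{0}^{2π} ∫_{1}^{2} (28) · r dr dθ.

Inner integral (in r): ∫_{1}^{2} (28) · r dr = 42.

Outer integral (in θ): ∫_{0}^{2π} (42) dθ = 84π.

Therefore ∬_D (28) dA = 84π.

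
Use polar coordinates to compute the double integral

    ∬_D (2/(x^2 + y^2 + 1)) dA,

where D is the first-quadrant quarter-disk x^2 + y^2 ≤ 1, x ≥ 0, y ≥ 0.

The region D is 0 ≤ r ≤ 1, 0 ≤ θ ≤ π/2 in polar coordinates, where x = r cos(θ), y = r sin(θ), and dA = r dr dθ.

Under the substitution, the integrand becomes 2/(r^2 + 1), so

    ∬_D (2/(x^2 + y^2 + 1)) dA = ∫_{0}^{π/2} ∫_{0}^{1} (2/(r^2 + 1)) · r dr dθ.

Inner integral (in r): ∫_{0}^{1} (2/(r^2 + 1)) · r dr = log(2).

Outer integral (in θ): ∫_{0}^{π/2} (log(2)) dθ = π log(2)/2.

Therefore ∬_D (2/(x^2 + y^2 + 1)) dA = π log(2)/2.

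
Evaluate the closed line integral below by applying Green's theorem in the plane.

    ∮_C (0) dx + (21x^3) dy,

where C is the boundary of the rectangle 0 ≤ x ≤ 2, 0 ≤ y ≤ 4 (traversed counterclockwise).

Green's theorem converts the closed line integral into a double integral over the enclosed region D:

    ∮_C P dx + Q dy = ∬_D (∂Q/∂x - ∂P/∂y) dA.

Here P = 0, Q = 21x^3, so

    ∂Q/∂x = 63x^2,    ∂P/∂y = 0,
    ∂Q/∂x - ∂P/∂y = 63x^2.

D is the region 0 ≤ x ≤ 2, 0 ≤ y ≤ 4. Evaluating the double integral:

    ∬_D (63x^2) dA = ∫_0^{2} ∫_0^{4} (63x^2) dy dx.

Inner (y from 0 to 4): 252x^2.
Outer (x from 0 to 2): 672.

Therefore ∮_C P dx + Q dy = 672.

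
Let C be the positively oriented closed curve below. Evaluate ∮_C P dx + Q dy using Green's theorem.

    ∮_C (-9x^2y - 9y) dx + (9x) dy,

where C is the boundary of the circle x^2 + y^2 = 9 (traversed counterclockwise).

Green's theorem converts the closed line integral into a double integral over the enclosed region D:

    ∮_C P dx + Q dy = ∬_D (∂Q/∂x - ∂P/∂y) dA.

Here P = -9x^2y - 9y, Q = 9x, so

    ∂Q/∂x = 9,    ∂P/∂y = -9x^2 - 9,
    ∂Q/∂x - ∂P/∂y = 9x^2 + 18.

D is the region x^2 + y^2 ≤ 9. Evaluating the double integral:

In polar coordinates (x = r cos θ, y = r sin θ, dA = r dr dθ) the integrand becomes 9r^2cos(θ)^2 + 18, so

    ∬_D (9x^2 + 18) dA = ∫_0^{2π} ∫_0^{3} (9r^2cos(θ)^2 + 18) · r dr dθ.

Inner (r from 0 to 3): 729cos(θ)^2/4 + 81.
Outer (θ from 0 to 2π): 1377π/4.

Therefore ∮_C P dx + Q dy = 1377π/4.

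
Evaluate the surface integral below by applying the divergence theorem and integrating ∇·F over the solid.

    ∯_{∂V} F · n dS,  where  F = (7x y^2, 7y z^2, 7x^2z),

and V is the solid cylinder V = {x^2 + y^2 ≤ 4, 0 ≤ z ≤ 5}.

By the divergence theorem,

    ∯_{∂V} F · n dS = ∭_V (∇ · F) dV.

Compute the divergence:
    ∇ · F = ∂F_x/∂x + ∂F_y/∂y + ∂F_z/∂z = 7y^2 + 7z^2 + 7x^2 = 7x^2 + 7y^2 + 7z^2.

In cylindrical coordinates, x = r cos(θ), y = r sin(θ), z = z, dV = r dr dθ dz, with 0 ≤ r ≤ 2, 0 ≤ θ ≤ 2π, 0 ≤ z ≤ 5.

The integrand, after substitution and multiplying by the volume element, becomes (7r^2 + 7z^2) · r, so

    ∭_V (∇·F) dV = ∫_0^{2π} ∫_0^{2} ∫_0^{5} (7r^2 + 7z^2) · r dz dr dθ.

Inner (z from 0 to 5): 35r (r^2 + 25/3).
Middle (r from 0 to 2): 2170/3.
Outer (θ from 0 to 2π): 4340π/3.

Therefore ∯_{∂V} F · n dS = 4340π/3.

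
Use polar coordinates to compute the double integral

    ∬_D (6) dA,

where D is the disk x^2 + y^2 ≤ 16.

The region D is 0 ≤ r ≤ 4, 0 ≤ θ ≤ 2π in polar coordinates, where x = r cos(θ), y = r sin(θ), and dA = r dr dθ.

Under the substitution, the integrand becomes 6, so

    ∬_D (6) dA = ∫_{0}^{2π} ∫_{0}^{4} (6) · r dr dθ.

Inner integral (in r): ∫_{0}^{4} (6) · r dr = 48.

Outer integral (in θ): ∫_{0}^{2π} (48) dθ = 96π.

Therefore ∬_D (6) dA = 96π.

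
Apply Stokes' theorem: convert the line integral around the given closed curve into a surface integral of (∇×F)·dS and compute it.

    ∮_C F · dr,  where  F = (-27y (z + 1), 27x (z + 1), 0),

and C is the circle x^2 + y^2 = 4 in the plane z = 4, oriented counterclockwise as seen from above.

Let S be the flat disk x^2 + y^2 ≤ 4 in the plane z = 4, with upward unit normal n̂ = ẑ. By Stokes' theorem,

    ∮_C F · dr = ∬_S (∇ × F) · n̂ dS = ∬_D (curl F)_z dA,

where D is the disk x^2 + y^2 ≤ 4.

Compute the curl of F = (-27y (z + 1), 27x (z + 1), 0):
    (∇ × F)_x = ∂F_z/∂y - ∂F_y/∂z = -27x,
    (∇ × F)_y = ∂F_x/∂z - ∂F_z/∂x = -27y,
    (∇ × F)_z = ∂F_y/∂x - ∂F_x/∂y = 54z + 54.

On z = 4, (curl F)_z = 270.

Convert to polar (x = r cos θ, y = r sin θ, dA = r dr dθ); the integrand becomes 270, so

    ∬_D (curl F)_z dA = ∫_0^{2π} ∫_0^{2} (270) · r dr dθ.

Inner (r from 0 to 2): 540.
Outer (θ from 0 to 2π): 1080π.

Therefore ∮_C F · dr = 1080π.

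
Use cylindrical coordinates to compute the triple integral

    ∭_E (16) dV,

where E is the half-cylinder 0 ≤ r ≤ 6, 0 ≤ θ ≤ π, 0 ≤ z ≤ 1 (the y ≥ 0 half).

In cylindrical coordinates, x = r cos(θ), y = r sin(θ), z = z, and dV = r dr dθ dz.

The integrand becomes 16, so

    ∭_E (16) dV = ∫_{0}^{π} ∫_{0}^{6} ∫_{0}^{1} (16) · r dz dr dθ.

Inner (z): 16r.
Middle (r from 0 to 6): 288.
Outer (θ): 288π.

Therefore the triple integral equals 288π.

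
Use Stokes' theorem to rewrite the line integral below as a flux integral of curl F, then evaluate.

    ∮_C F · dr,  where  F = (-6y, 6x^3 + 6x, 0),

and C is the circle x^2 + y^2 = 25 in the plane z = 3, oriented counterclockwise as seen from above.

Let S be the flat disk x^2 + y^2 ≤ 25 in the plane z = 3, with upward unit normal n̂ = ẑ. By Stokes' theorem,

    ∮_C F · dr = ∬_S (∇ × F) · n̂ dS = ∬_D (curl F)_z dA,

where D is the disk x^2 + y^2 ≤ 25.

Compute the curl of F = (-6y, 6x^3 + 6x, 0):
    (∇ × F)_x = ∂F_z/∂y - ∂F_y/∂z = 0,
    (∇ × F)_y = ∂F_x/∂z - ∂F_z/∂x = 0,
    (∇ × F)_z = ∂F_y/∂x - ∂F_x/∂y = 18x^2 + 12.

On z = 3, (curl F)_z = 18x^2 + 12.

Convert to polar (x = r cos θ, y = r sin θ, dA = r dr dθ); the integrand becomes 18r^2cos(θ)^2 + 12, so

    ∬_D (curl F)_z dA = ∫_0^{2π} ∫_0^{5} (18r^2cos(θ)^2 + 12) · r dr dθ.

Inner (r from 0 to 5): 5625cos(θ)^2/2 + 150.
Outer (θ from 0 to 2π): 6225π/2.

Therefore ∮_C F · dr = 6225π/2.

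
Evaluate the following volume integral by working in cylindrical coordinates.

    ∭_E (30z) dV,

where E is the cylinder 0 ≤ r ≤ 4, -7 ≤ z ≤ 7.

In cylindrical coordinates, x = r cos(θ), y = r sin(θ), z = z, and dV = r dr dθ dz.

The integrand becomes 30z, so

    ∭_E (30z) dV = ∫_{0}^{2π} ∫_{0}^{4} ∫_{-7}^{7} (30z) · r dz dr dθ.

Inner (z): 0.
Middle (r from 0 to 4): 0.
Outer (θ): 0.

Therefore the triple integral equals 0.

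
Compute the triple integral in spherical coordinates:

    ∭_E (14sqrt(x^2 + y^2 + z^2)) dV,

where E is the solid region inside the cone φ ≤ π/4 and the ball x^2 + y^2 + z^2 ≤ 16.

In spherical coordinates, x = ρ sin(φ) cos(θ), y = ρ sin(φ) sin(θ), z = ρ cos(φ), and dV = ρ^2 sin(φ) dρ dφ dθ.

The integrand becomes 14ρ, so

    ∭_E (14sqrt(x^2 + y^2 + z^2)) dV = ∫_{0}^{2π} ∫_{0}^{π/4} ∫_{0}^{4} (14ρ) · ρ^2 sin(φ) dρ dφ dθ.

Inner (ρ): 896sin(φ).
Middle (φ): 896 - 448sqrt(2).
Outer (θ): 896π (2 - sqrt(2)).

Therefore the triple integral equals 896π (2 - sqrt(2)).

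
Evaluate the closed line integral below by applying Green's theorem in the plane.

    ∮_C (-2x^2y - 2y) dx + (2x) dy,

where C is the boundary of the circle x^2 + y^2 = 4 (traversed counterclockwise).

Green's theorem converts the closed line integral into a double integral over the enclosed region D:

    ∮_C P dx + Q dy = ∬_D (∂Q/∂x - ∂P/∂y) dA.

Here P = -2x^2y - 2y, Q = 2x, so

    ∂Q/∂x = 2,    ∂P/∂y = -2x^2 - 2,
    ∂Q/∂x - ∂P/∂y = 2x^2 + 4.

D is the region x^2 + y^2 ≤ 4. Evaluating the double integral:

In polar coordinates (x = r cos θ, y = r sin θ, dA = r dr dθ) the integrand becomes 2r^2cos(θ)^2 + 4, so

    ∬_D (2x^2 + 4) dA = ∫_0^{2π} ∫_0^{2} (2r^2cos(θ)^2 + 4) · r dr dθ.

Inner (r from 0 to 2): 8cos(θ)^2 + 8.
Outer (θ from 0 to 2π): 24π.

Therefore ∮_C P dx + Q dy = 24π.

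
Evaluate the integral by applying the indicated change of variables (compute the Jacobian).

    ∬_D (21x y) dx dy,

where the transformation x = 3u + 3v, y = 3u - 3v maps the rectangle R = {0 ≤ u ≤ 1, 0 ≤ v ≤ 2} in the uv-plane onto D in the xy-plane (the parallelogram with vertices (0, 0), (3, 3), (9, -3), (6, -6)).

Compute the Jacobian determinant of (x, y) with respect to (u, v):

    ∂(x,y)/∂(u,v) = | 3  3 | = (3)(-3) - (3)(3) = -18.
                   | 3  -3 |

Its absolute value is |J| = 18 (the area scaling factor).

Substituting x = 3u + 3v, y = 3u - 3v into the integrand,

    21x y → 189u^2 - 189v^2,

so the integral becomes

    ∬_R (189u^2 - 189v^2) · |J| du dv = ∫_0^1 ∫_0^2 (3402u^2 - 3402v^2) dv du.

Inner (v): 6804u^2 - 9072.
Outer (u): -6804.

Therefore ∬_D (21x y) dx dy = -6804.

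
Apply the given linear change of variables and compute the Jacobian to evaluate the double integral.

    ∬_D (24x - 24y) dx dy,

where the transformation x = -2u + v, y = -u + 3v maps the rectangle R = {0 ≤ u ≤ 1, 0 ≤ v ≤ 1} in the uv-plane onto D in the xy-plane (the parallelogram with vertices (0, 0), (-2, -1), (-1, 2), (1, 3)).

Compute the Jacobian determinant of (x, y) with respect to (u, v):

    ∂(x,y)/∂(u,v) = | -2  1 | = (-2)(3) - (1)(-1) = -5.
                   | -1  3 |

Its absolute value is |J| = 5 (the area scaling factor).

Substituting x = -2u + v, y = -u + 3v into the integrand,

    24x - 24y → -24u - 48v,

so the integral becomes

    ∬_R (-24u - 48v) · |J| du dv = ∫_0^1 ∫_0^1 (-120u - 240v) dv du.

Inner (v): -120u - 120.
Outer (u): -180.

Therefore ∬_D (24x - 24y) dx dy = -180.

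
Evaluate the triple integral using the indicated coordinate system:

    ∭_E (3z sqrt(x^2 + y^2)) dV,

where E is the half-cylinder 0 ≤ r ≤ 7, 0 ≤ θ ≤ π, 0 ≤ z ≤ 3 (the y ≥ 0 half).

In cylindrical coordinates, x = r cos(θ), y = r sin(θ), z = z, and dV = r dr dθ dz.

The integrand becomes 3r z, so

    ∭_E (3z sqrt(x^2 + y^2)) dV = ∫_{0}^{π} ∫_{0}^{7} ∫_{0}^{3} (3r z) · r dz dr dθ.

Inner (z): 27r^2/2.
Middle (r from 0 to 7): 3087/2.
Outer (θ): 3087π/2.

Therefore the triple integral equals 3087π/2.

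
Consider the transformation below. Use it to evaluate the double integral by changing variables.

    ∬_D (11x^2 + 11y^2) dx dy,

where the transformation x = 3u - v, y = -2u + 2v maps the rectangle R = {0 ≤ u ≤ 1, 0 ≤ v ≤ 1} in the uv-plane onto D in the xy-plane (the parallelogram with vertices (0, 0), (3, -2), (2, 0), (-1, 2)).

Compute the Jacobian determinant of (x, y) with respect to (u, v):

    ∂(x,y)/∂(u,v) = | 3  -1 | = (3)(2) - (-1)(-2) = 4.
                   | -2  2 |

Its absolute value is |J| = 4 (the area scaling factor).

Substituting x = 3u - v, y = -2u + 2v into the integrand,

    11x^2 + 11y^2 → 143u^2 - 154u v + 55v^2,

so the integral becomes

    ∬_R (143u^2 - 154u v + 55v^2) · |J| du dv = ∫_0^1 ∫_0^1 (572u^2 - 616u v + 220v^2) dv du.

Inner (v): 572u^2 - 308u + 220/3.
Outer (u): 110.

Therefore ∬_D (11x^2 + 11y^2) dx dy = 110.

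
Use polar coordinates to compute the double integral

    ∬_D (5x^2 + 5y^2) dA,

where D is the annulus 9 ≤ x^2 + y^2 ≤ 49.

The region D is 3 ≤ r ≤ 7, 0 ≤ θ ≤ 2π in polar coordinates, where x = r cos(θ), y = r sin(θ), and dA = r dr dθ.

Under the substitution, the integrand becomes 5r^2, so

    ∬_D (5x^2 + 5y^2) dA = ∫_{0}^{2π} ∫_{3}^{7} (5r^2) · r dr dθ.

Inner integral (in r): ∫_{3}^{7} (5r^2) · r dr = 2900.

Outer integral (in θ): ∫_{0}^{2π} (2900) dθ = 5800π.

Therefore ∬_D (5x^2 + 5y^2) dA = 5800π.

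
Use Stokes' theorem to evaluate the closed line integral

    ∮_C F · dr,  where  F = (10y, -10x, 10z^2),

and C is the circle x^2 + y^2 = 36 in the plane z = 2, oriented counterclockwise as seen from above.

Let S be the flat disk x^2 + y^2 ≤ 36 in the plane z = 2, with upward unit normal n̂ = ẑ. By Stokes' theorem,

    ∮_C F · dr = ∬_S (∇ × F) · n̂ dS = ∬_D (curl F)_z dA,

where D is the disk x^2 + y^2 ≤ 36.

Compute the curl of F = (10y, -10x, 10z^2):
    (∇ × F)_x = ∂F_z/∂y - ∂F_y/∂z = 0,
    (∇ × F)_y = ∂F_x/∂z - ∂F_z/∂x = 0,
    (∇ × F)_z = ∂F_y/∂x - ∂F_x/∂y = -20.

On z = 2, (curl F)_z = -20.

Convert to polar (x = r cos θ, y = r sin θ, dA = r dr dθ); the integrand becomes -20, so

    ∬_D (curl F)_z dA = ∫_0^{2π} ∫_0^{6} (-20) · r dr dθ.

Inner (r from 0 to 6): -360.
Outer (θ from 0 to 2π): -720π.

Therefore ∮_C F · dr = -720π.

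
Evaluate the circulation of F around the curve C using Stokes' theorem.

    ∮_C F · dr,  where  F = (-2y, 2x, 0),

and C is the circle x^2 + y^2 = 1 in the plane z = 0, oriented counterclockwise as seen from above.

Let S be the flat disk x^2 + y^2 ≤ 1 in the plane z = 0, with upward unit normal n̂ = ẑ. By Stokes' theorem,

    ∮_C F · dr = ∬_S (∇ × F) · n̂ dS = ∬_D (curl F)_z dA,

where D is the disk x^2 + y^2 ≤ 1.

Compute the curl of F = (-2y, 2x, 0):
    (∇ × F)_x = ∂F_z/∂y - ∂F_y/∂z = 0,
    (∇ × F)_y = ∂F_x/∂z - ∂F_z/∂x = 0,
    (∇ × F)_z = ∂F_y/∂x - ∂F_x/∂y = 4.

On z = 0, (curl F)_z = 4.

Convert to polar (x = r cos θ, y = r sin θ, dA = r dr dθ); the integrand becomes 4, so

    ∬_D (curl F)_z dA = ∫_0^{2π} ∫_0^{1} (4) · r dr dθ.

Inner (r from 0 to 1): 2.
Outer (θ from 0 to 2π): 4π.

Therefore ∮_C F · dr = 4π.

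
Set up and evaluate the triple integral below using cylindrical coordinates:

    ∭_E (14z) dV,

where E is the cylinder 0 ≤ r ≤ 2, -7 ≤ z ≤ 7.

In cylindrical coordinates, x = r cos(θ), y = r sin(θ), z = z, and dV = r dr dθ dz.

The integrand becomes 14z, so

    ∭_E (14z) dV = ∫_{0}^{2π} ∫_{0}^{2} ∫_{-7}^{7} (14z) · r dz dr dθ.

Inner (z): 0.
Middle (r from 0 to 2): 0.
Outer (θ): 0.

Therefore the triple integral equals 0.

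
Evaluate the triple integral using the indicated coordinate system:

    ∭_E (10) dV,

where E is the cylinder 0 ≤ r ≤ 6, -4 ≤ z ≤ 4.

In cylindrical coordinates, x = r cos(θ), y = r sin(θ), z = z, and dV = r dr dθ dz.

The integrand becomes 10, so

    ∭_E (10) dV = ∫_{0}^{2π} ∫_{0}^{6} ∫_{-4}^{4} (10) · r dz dr dθ.

Inner (z): 80r.
Middle (r from 0 to 6): 1440.
Outer (θ): 2880π.

Therefore the triple integral equals 2880π.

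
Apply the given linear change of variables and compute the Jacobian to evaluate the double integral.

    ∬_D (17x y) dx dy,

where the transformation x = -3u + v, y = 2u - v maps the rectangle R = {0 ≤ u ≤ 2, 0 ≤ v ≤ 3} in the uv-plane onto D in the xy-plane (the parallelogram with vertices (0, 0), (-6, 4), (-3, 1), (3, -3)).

Compute the Jacobian determinant of (x, y) with respect to (u, v):

    ∂(x,y)/∂(u,v) = | -3  1 | = (-3)(-1) - (1)(2) = 1.
                   | 2  -1 |

Its absolute value is |J| = 1 (the area scaling factor).

Substituting x = -3u + v, y = 2u - v into the integrand,

    17x y → -102u^2 + 85u v - 17v^2,

so the integral becomes

    ∬_R (-102u^2 + 85u v - 17v^2) · |J| du dv = ∫_0^2 ∫_0^3 (-102u^2 + 85u v - 17v^2) dv du.

Inner (v): -306u^2 + 765u/2 - 153.
Outer (u): -357.

Therefore ∬_D (17x y) dx dy = -357.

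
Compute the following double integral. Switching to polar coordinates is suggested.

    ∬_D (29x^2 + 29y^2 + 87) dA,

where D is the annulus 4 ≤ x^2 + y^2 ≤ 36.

The region D is 2 ≤ r ≤ 6, 0 ≤ θ ≤ 2π in polar coordinates, where x = r cos(θ), y = r sin(θ), and dA = r dr dθ.

Under the substitution, the integrand becomes 29r^2 + 87, so

    ∬_D (29x^2 + 29y^2 + 87) dA = ∫_{0}^{2π} ∫_{2}^{6} (29r^2 + 87) · r dr dθ.

Inner integral (in r): ∫_{2}^{6} (29r^2 + 87) · r dr = 10672.

Outer integral (in θ): ∫_{0}^{2π} (10672) dθ = 21344π.

Therefore ∬_D (29x^2 + 29y^2 + 87) dA = 21344π.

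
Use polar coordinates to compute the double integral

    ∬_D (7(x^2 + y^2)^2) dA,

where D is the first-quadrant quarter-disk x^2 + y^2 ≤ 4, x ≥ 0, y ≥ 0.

The region D is 0 ≤ r ≤ 2, 0 ≤ θ ≤ π/2 in polar coordinates, where x = r cos(θ), y = r sin(θ), and dA = r dr dθ.

Under the substitution, the integrand becomes 7r^4, so

    ∬_D (7(x^2 + y^2)^2) dA = ∫_{0}^{π/2} ∫_{0}^{2} (7r^4) · r dr dθ.

Inner integral (in r): ∫_{0}^{2} (7r^4) · r dr = 224/3.

Outer integral (in θ): ∫_{0}^{π/2} (224/3) dθ = 112π/3.

Therefore ∬_D (7(x^2 + y^2)^2) dA = 112π/3.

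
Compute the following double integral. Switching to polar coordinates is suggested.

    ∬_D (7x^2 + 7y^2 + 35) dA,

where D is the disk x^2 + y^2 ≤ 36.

The region D is 0 ≤ r ≤ 6, 0 ≤ θ ≤ 2π in polar coordinates, where x = r cos(θ), y = r sin(θ), and dA = r dr dθ.

Under the substitution, the integrand becomes 7r^2 + 35, so

    ∬_D (7x^2 + 7y^2 + 35) dA = ∫_{0}^{2π} ∫_{0}^{6} (7r^2 + 35) · r dr dθ.

Inner integral (in r): ∫_{0}^{6} (7r^2 + 35) · r dr = 2898.

Outer integral (in θ): ∫_{0}^{2π} (2898) dθ = 5796π.

Therefore ∬_D (7x^2 + 7y^2 + 35) dA = 5796π.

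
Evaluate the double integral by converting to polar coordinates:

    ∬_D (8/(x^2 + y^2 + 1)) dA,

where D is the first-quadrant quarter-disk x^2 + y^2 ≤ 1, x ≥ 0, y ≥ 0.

The region D is 0 ≤ r ≤ 1, 0 ≤ θ ≤ π/2 in polar coordinates, where x = r cos(θ), y = r sin(θ), and dA = r dr dθ.

Under the substitution, the integrand becomes 8/(r^2 + 1), so

    ∬_D (8/(x^2 + y^2 + 1)) dA = ∫_{0}^{π/2} ∫_{0}^{1} (8/(r^2 + 1)) · r dr dθ.

Inner integral (in r): ∫_{0}^{1} (8/(r^2 + 1)) · r dr = log(16).

Outer integral (in θ): ∫_{0}^{π/2} (log(16)) dθ = 2π log(2).

Therefore ∬_D (8/(x^2 + y^2 + 1)) dA = 2π log(2).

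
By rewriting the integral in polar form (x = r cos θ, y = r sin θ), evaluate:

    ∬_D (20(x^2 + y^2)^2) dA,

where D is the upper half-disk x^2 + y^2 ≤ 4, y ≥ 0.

The region D is 0 ≤ r ≤ 2, 0 ≤ θ ≤ π in polar coordinates, where x = r cos(θ), y = r sin(θ), and dA = r dr dθ.

Under the substitution, the integrand becomes 20r^4, so

    ∬_D (20(x^2 + y^2)^2) dA = ∫_{0}^{π} ∫_{0}^{2} (20r^4) · r dr dθ.

Inner integral (in r): ∫_{0}^{2} (20r^4) · r dr = 640/3.

Outer integral (in θ): ∫_{0}^{π} (640/3) dθ = 640π/3.

Therefore ∬_D (20(x^2 + y^2)^2) dA = 640π/3.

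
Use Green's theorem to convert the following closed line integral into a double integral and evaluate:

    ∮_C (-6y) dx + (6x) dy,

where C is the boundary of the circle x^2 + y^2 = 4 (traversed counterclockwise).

Green's theorem converts the closed line integral into a double integral over the enclosed region D:

    ∮_C P dx + Q dy = ∬_D (∂Q/∂x - ∂P/∂y) dA.

Here P = -6y, Q = 6x, so

    ∂Q/∂x = 6,    ∂P/∂y = -6,
    ∂Q/∂x - ∂P/∂y = 12.

D is the region x^2 + y^2 ≤ 4. Evaluating the double integral:

In polar coordinates (x = r cos θ, y = r sin θ, dA = r dr dθ) the integrand becomes 12, so

    ∬_D (12) dA = ∫_0^{2π} ∫_0^{2} (12) · r dr dθ.

Inner (r from 0 to 2): 24.
Outer (θ from 0 to 2π): 48π.

Therefore ∮_C P dx + Q dy = 48π.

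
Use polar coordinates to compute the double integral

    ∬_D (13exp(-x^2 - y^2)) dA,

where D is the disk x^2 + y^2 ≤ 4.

The region D is 0 ≤ r ≤ 2, 0 ≤ θ ≤ 2π in polar coordinates, where x = r cos(θ), y = r sin(θ), and dA = r dr dθ.

Under the substitution, the integrand becomes 13exp(-r^2), so

    ∬_D (13exp(-x^2 - y^2)) dA = ∫_{0}^{2π} ∫_{0}^{2} (13exp(-r^2)) · r dr dθ.

Inner integral (in r): ∫_{0}^{2} (13exp(-r^2)) · r dr = 13/2 - 13exp(-4)/2.

Outer integral (in θ): ∫_{0}^{2π} (13/2 - 13exp(-4)/2) dθ = -13π exp(-4) + 13π.

Therefore ∬_D (13exp(-x^2 - y^2)) dA = -13π exp(-4) + 13π.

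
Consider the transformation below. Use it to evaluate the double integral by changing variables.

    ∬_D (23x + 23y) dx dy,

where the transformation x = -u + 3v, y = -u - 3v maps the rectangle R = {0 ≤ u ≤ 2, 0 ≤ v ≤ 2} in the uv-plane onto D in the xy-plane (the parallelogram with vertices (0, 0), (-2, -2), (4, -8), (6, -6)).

Compute the Jacobian determinant of (x, y) with respect to (u, v):

    ∂(x,y)/∂(u,v) = | -1  3 | = (-1)(-3) - (3)(-1) = 6.
                   | -1  -3 |

Its absolute value is |J| = 6 (the area scaling factor).

Substituting x = -u + 3v, y = -u - 3v into the integrand,

    23x + 23y → -46u,

so the integral becomes

    ∬_R (-46u) · |J| du dv = ∫_0^2 ∫_0^2 (-276u) dv du.

Inner (v): -552u.
Outer (u): -1104.

Therefore ∬_D (23x + 23y) dx dy = -1104.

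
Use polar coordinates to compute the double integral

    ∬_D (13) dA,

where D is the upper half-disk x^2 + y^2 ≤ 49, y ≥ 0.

The region D is 0 ≤ r ≤ 7, 0 ≤ θ ≤ π in polar coordinates, where x = r cos(θ), y = r sin(θ), and dA = r dr dθ.

Under the substitution, the integrand becomes 13, so

    ∬_D (13) dA = ∫_{0}^{π} ∫_{0}^{7} (13) · r dr dθ.

Inner integral (in r): ∫_{0}^{7} (13) · r dr = 637/2.

Outer integral (in θ): ∫_{0}^{π} (637/2) dθ = 637π/2.

Therefore ∬_D (13) dA = 637π/2.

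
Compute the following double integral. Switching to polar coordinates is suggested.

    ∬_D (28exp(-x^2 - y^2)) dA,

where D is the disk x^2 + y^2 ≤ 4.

The region D is 0 ≤ r ≤ 2, 0 ≤ θ ≤ 2π in polar coordinates, where x = r cos(θ), y = r sin(θ), and dA = r dr dθ.

Under the substitution, the integrand becomes 28exp(-r^2), so

    ∬_D (28exp(-x^2 - y^2)) dA = ∫_{0}^{2π} ∫_{0}^{2} (28exp(-r^2)) · r dr dθ.

Inner integral (in r): ∫_{0}^{2} (28exp(-r^2)) · r dr = 14 - 14exp(-4).

Outer integral (in θ): ∫_{0}^{2π} (14 - 14exp(-4)) dθ = -28π exp(-4) + 28π.

Therefore ∬_D (28exp(-x^2 - y^2)) dA = -28π exp(-4) + 28π.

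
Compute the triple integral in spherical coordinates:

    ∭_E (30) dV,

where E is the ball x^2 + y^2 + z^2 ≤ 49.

In spherical coordinates, x = ρ sin(φ) cos(θ), y = ρ sin(φ) sin(θ), z = ρ cos(φ), and dV = ρ^2 sin(φ) dρ dφ dθ.

The integrand becomes 30, so

    ∭_E (30) dV = ∫_{0}^{2π} ∫_{0}^{π} ∫_{0}^{7} (30) · ρ^2 sin(φ) dρ dφ dθ.

Inner (ρ): 3430sin(φ).
Middle (φ): 6860.
Outer (θ): 13720π.

Therefore the triple integral equals 13720π.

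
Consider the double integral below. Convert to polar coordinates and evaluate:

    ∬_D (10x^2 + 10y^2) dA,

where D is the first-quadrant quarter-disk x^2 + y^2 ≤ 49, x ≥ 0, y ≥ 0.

The region D is 0 ≤ r ≤ 7, 0 ≤ θ ≤ π/2 in polar coordinates, where x = r cos(θ), y = r sin(θ), and dA = r dr dθ.

Under the substitution, the integrand becomes 10r^2, so

    ∬_D (10x^2 + 10y^2) dA = ∫_{0}^{π/2} ∫_{0}^{7} (10r^2) · r dr dθ.

Inner integral (in r): ∫_{0}^{7} (10r^2) · r dr = 12005/2.

Outer integral (in θ): ∫_{0}^{π/2} (12005/2) dθ = 12005π/4.

Therefore ∬_D (10x^2 + 10y^2) dA = 12005π/4.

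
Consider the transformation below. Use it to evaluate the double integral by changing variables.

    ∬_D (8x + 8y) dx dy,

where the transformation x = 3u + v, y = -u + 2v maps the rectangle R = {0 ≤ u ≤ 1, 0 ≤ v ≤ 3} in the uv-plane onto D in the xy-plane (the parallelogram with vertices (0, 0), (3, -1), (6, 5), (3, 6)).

Compute the Jacobian determinant of (x, y) with respect to (u, v):

    ∂(x,y)/∂(u,v) = | 3  1 | = (3)(2) - (1)(-1) = 7.
                   | -1  2 |

Its absolute value is |J| = 7 (the area scaling factor).

Substituting x = 3u + v, y = -u + 2v into the integrand,

    8x + 8y → 16u + 24v,

so the integral becomes

    ∬_R (16u + 24v) · |J| du dv = ∫_0^1 ∫_0^3 (112u + 168v) dv du.

Inner (v): 336u + 756.
Outer (u): 924.

Therefore ∬_D (8x + 8y) dx dy = 924.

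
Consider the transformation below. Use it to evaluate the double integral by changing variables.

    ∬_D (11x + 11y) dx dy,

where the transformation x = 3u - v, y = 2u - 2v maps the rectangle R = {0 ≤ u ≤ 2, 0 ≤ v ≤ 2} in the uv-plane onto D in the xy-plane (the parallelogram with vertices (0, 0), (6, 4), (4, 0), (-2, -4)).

Compute the Jacobian determinant of (x, y) with respect to (u, v):

    ∂(x,y)/∂(u,v) = | 3  -1 | = (3)(-2) - (-1)(2) = -4.
                   | 2  -2 |

Its absolute value is |J| = 4 (the area scaling factor).

Substituting x = 3u - v, y = 2u - 2v into the integrand,

    11x + 11y → 55u - 33v,

so the integral becomes

    ∬_R (55u - 33v) · |J| du dv = ∫_0^2 ∫_0^2 (220u - 132v) dv du.

Inner (v): 440u - 264.
Outer (u): 352.

Therefore ∬_D (11x + 11y) dx dy = 352.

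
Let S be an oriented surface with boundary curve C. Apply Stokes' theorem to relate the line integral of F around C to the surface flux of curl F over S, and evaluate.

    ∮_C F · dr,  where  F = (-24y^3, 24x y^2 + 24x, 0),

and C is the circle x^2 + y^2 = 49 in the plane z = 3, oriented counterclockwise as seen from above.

Let S be the flat disk x^2 + y^2 ≤ 49 in the plane z = 3, with upward unit normal n̂ = ẑ. By Stokes' theorem,

    ∮_C F · dr = ∬_S (∇ × F) · n̂ dS = ∬_D (curl F)_z dA,

where D is the disk x^2 + y^2 ≤ 49.

Compute the curl of F = (-24y^3, 24x y^2 + 24x, 0):
    (∇ × F)_x = ∂F_z/∂y - ∂F_y/∂z = 0,
    (∇ × F)_y = ∂F_x/∂z - ∂F_z/∂x = 0,
    (∇ × F)_z = ∂F_y/∂x - ∂F_x/∂y = 96y^2 + 24.

On z = 3, (curl F)_z = 96y^2 + 24.

Convert to polar (x = r cos θ, y = r sin θ, dA = r dr dθ); the integrand becomes 96r^2sin(θ)^2 + 24, so

    ∬_D (curl F)_z dA = ∫_0^{2π} ∫_0^{7} (96r^2sin(θ)^2 + 24) · r dr dθ.

Inner (r from 0 to 7): 57624sin(θ)^2 + 588.
Outer (θ from 0 to 2π): 58800π.

Therefore ∮_C F · dr = 58800π.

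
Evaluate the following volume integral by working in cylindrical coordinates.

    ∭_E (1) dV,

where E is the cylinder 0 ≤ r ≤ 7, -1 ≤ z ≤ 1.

In cylindrical coordinates, x = r cos(θ), y = r sin(θ), z = z, and dV = r dr dθ dz.

The integrand becomes 1, so

    ∭_E (1) dV = ∫_{0}^{2π} ∫_{0}^{7} ∫_{-1}^{1} (1) · r dz dr dθ.

Inner (z): 2r.
Middle (r from 0 to 7): 49.
Outer (θ): 98π.

Therefore the triple integral equals 98π.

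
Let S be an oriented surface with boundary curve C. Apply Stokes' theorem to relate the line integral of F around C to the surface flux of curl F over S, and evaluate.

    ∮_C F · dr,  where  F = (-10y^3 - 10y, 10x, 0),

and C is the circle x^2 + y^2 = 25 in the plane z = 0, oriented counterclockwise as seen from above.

Let S be the flat disk x^2 + y^2 ≤ 25 in the plane z = 0, with upward unit normal n̂ = ẑ. By Stokes' theorem,

    ∮_C F · dr = ∬_S (∇ × F) · n̂ dS = ∬_D (curl F)_z dA,

where D is the disk x^2 + y^2 ≤ 25.

Compute the curl of F = (-10y^3 - 10y, 10x, 0):
    (∇ × F)_x = ∂F_z/∂y - ∂F_y/∂z = 0,
    (∇ × F)_y = ∂F_x/∂z - ∂F_z/∂x = 0,
    (∇ × F)_z = ∂F_y/∂x - ∂F_x/∂y = 30y^2 + 20.

On z = 0, (curl F)_z = 30y^2 + 20.

Convert to polar (x = r cos θ, y = r sin θ, dA = r dr dθ); the integrand becomes 30r^2sin(θ)^2 + 20, so

    ∬_D (curl F)_z dA = ∫_0^{2π} ∫_0^{5} (30r^2sin(θ)^2 + 20) · r dr dθ.

Inner (r from 0 to 5): 9375sin(θ)^2/2 + 250.
Outer (θ from 0 to 2π): 10375π/2.

Therefore ∮_C F · dr = 10375π/2.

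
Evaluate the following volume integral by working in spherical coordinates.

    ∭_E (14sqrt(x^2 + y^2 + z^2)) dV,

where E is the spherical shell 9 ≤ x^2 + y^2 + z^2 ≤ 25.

In spherical coordinates, x = ρ sin(φ) cos(θ), y = ρ sin(φ) sin(θ), z = ρ cos(φ), and dV = ρ^2 sin(φ) dρ dφ dθ.

The integrand becomes 14ρ, so

    ∭_E (14sqrt(x^2 + y^2 + z^2)) dV = ∫_{0}^{2π} ∫_{0}^{π} ∫_{3}^{5} (14ρ) · ρ^2 sin(φ) dρ dφ dθ.

Inner (ρ): 1904sin(φ).
Middle (φ): 3808.
Outer (θ): 7616π.

Therefore the triple integral equals 7616π.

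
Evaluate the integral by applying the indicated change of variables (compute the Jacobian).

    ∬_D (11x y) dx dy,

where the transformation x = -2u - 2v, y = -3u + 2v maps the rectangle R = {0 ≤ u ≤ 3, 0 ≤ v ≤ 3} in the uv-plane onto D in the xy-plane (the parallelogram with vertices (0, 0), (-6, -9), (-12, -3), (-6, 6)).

Compute the Jacobian determinant of (x, y) with respect to (u, v):

    ∂(x,y)/∂(u,v) = | -2  -2 | = (-2)(2) - (-2)(-3) = -10.
                   | -3  2 |

Its absolute value is |J| = 10 (the area scaling factor).

Substituting x = -2u - 2v, y = -3u + 2v into the integrand,

    11x y → 66u^2 + 22u v - 44v^2,

so the integral becomes

    ∬_R (66u^2 + 22u v - 44v^2) · |J| du dv = ∫_0^3 ∫_0^3 (660u^2 + 220u v - 440v^2) dv du.

Inner (v): 1980u^2 + 990u - 3960.
Outer (u): 10395.

Therefore ∬_D (11x y) dx dy = 10395.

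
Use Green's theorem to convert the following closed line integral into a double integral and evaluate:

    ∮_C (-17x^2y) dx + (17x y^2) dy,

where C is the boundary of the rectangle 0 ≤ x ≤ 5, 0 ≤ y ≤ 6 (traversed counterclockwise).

Green's theorem converts the closed line integral into a double integral over the enclosed region D:

    ∮_C P dx + Q dy = ∬_D (∂Q/∂x - ∂P/∂y) dA.

Here P = -17x^2y, Q = 17x y^2, so

    ∂Q/∂x = 17y^2,    ∂P/∂y = -17x^2,
    ∂Q/∂x - ∂P/∂y = 17x^2 + 17y^2.

D is the region 0 ≤ x ≤ 5, 0 ≤ y ≤ 6. Evaluating the double integral:

    ∬_D (17x^2 + 17y^2) dA = ∫_0^{5} ∫_0^{6} (17x^2 + 17y^2) dy dx.

Inner (y from 0 to 6): 102x^2 + 1224.
Outer (x from 0 to 5): 10370.

Therefore ∮_C P dx + Q dy = 10370.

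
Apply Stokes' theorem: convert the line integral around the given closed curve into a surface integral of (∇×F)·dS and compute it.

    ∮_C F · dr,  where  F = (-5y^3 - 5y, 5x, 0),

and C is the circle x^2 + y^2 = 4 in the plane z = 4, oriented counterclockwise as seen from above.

Let S be the flat disk x^2 + y^2 ≤ 4 in the plane z = 4, with upward unit normal n̂ = ẑ. By Stokes' theorem,

    ∮_C F · dr = ∬_S (∇ × F) · n̂ dS = ∬_D (curl F)_z dA,

where D is the disk x^2 + y^2 ≤ 4.

Compute the curl of F = (-5y^3 - 5y, 5x, 0):
    (∇ × F)_x = ∂F_z/∂y - ∂F_y/∂z = 0,
    (∇ × F)_y = ∂F_x/∂z - ∂F_z/∂x = 0,
    (∇ × F)_z = ∂F_y/∂x - ∂F_x/∂y = 15y^2 + 10.

On z = 4, (curl F)_z = 15y^2 + 10.

Convert to polar (x = r cos θ, y = r sin θ, dA = r dr dθ); the integrand becomes 15r^2sin(θ)^2 + 10, so

    ∬_D (curl F)_z dA = ∫_0^{2π} ∫_0^{2} (15r^2sin(θ)^2 + 10) · r dr dθ.

Inner (r from 0 to 2): 60sin(θ)^2 + 20.
Outer (θ from 0 to 2π): 100π.

Therefore ∮_C F · dr = 100π.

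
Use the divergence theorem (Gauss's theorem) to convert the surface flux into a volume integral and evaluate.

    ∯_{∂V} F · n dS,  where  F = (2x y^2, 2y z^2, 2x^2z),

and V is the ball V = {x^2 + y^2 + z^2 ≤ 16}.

By the divergence theorem,

    ∯_{∂V} F · n dS = ∭_V (∇ · F) dV.

Compute the divergence:
    ∇ · F = ∂F_x/∂x + ∂F_y/∂y + ∂F_z/∂z = 2y^2 + 2z^2 + 2x^2 = 2x^2 + 2y^2 + 2z^2.

In spherical coordinates, x = ρ sin(φ) cos(θ), y = ρ sin(φ) sin(θ), z = ρ cos(φ), dV = ρ^2 sin(φ) dρ dφ dθ, with 0 ≤ ρ ≤ 4, 0 ≤ φ ≤ π, 0 ≤ θ ≤ 2π.

The integrand, after substitution and multiplying by the volume element, becomes (2ρ^2) · ρ^2 sin(φ), so

    ∭_V (∇·F) dV = ∫_0^{2π} ∫_0^{π} ∫_0^{4} (2ρ^2) · ρ^2 sin(φ) dρ dφ dθ.

Inner (ρ from 0 to 4): 2048sin(φ)/5.
Middle (φ from 0 to π): 4096/5.
Outer (θ from 0 to 2π): 8192π/5.

Therefore ∯_{∂V} F · n dS = 8192π/5.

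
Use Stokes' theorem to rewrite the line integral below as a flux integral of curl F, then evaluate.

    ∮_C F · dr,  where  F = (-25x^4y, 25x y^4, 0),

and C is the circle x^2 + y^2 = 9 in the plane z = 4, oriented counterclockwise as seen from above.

Let S be the flat disk x^2 + y^2 ≤ 9 in the plane z = 4, with upward unit normal n̂ = ẑ. By Stokes' theorem,

    ∮_C F · dr = ∬_S (∇ × F) · n̂ dS = ∬_D (curl F)_z dA,

where D is the disk x^2 + y^2 ≤ 9.

Compute the curl of F = (-25x^4y, 25x y^4, 0):
    (∇ × F)_x = ∂F_z/∂y - ∂F_y/∂z = 0,
    (∇ × F)_y = ∂F_x/∂z - ∂F_z/∂x = 0,
    (∇ × F)_z = ∂F_y/∂x - ∂F_x/∂y = 25x^4 + 25y^4.

On z = 4, (curl F)_z = 25x^4 + 25y^4.

Convert to polar (x = r cos θ, y = r sin θ, dA = r dr dθ); the integrand becomes 25r^4(sin(θ)^4 + cos(θ)^4), so

    ∬_D (curl F)_z dA = ∫_0^{2π} ∫_0^{3} (25r^4(sin(θ)^4 + cos(θ)^4)) · r dr dθ.

Inner (r from 0 to 3): 6075sin(θ)^4/2 + 6075cos(θ)^4/2.
Outer (θ from 0 to 2π): 18225π/4.

Therefore ∮_C F · dr = 18225π/4.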